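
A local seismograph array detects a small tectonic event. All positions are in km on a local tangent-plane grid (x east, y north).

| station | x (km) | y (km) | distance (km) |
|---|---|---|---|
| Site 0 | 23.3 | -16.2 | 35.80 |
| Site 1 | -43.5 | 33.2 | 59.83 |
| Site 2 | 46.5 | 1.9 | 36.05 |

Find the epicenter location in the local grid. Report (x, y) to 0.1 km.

Circle about each station: (x − 23.3)² + (y + 16.2)² = 35.80²; (x + 43.5)² + (y − 33.2)² = 59.83²; (x − 46.5)² + (y − 1.9)² = 36.05².
Subtracting the Site 0 equation from the Site 1 and Site 2 equations removes the quadratic terms:
-133.6 x + 98.8 y = -108.83
46.4 x + 36.2 y = 1342.57
Solving the 2×2 system: x ≈ 14.5, y ≈ 18.5 km.

14.5 km east, 18.5 km north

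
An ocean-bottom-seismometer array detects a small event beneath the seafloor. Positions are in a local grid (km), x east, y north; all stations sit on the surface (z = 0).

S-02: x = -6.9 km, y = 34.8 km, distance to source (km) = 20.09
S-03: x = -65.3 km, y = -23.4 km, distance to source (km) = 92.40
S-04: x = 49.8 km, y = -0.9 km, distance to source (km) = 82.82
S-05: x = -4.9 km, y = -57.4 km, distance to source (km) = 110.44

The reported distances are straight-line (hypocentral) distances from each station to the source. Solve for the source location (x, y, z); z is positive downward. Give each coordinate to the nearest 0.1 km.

(-13.1, 52.5, 7.2)

Each station gives a sphere (x−x_i)² + (y−y_i)² + z² = d_i² (stations at z=0).
Subtracting the S-02 sphere from S-03 and S-04: z² cancels, leaving linear equations in x and y:
-116.8 x − 116.4 y = -4581.15
113.4 x − 71.4 y = -5233.34
Solving: x ≈ -13.095, y ≈ 52.497 km (keep extra digits for the depth step; rounded: -13.1, 52.5).
Then from the S-02 sphere: z² = 20.09² − (x + 6.9)² − (y − 34.8)² with x = -13.095, y = 52.497, so z ≈ 7.214 ≈ 7.2 km.
Check against S-05 (with the unrounded solution): distance 110.44 ≈ 110.44 km. ✓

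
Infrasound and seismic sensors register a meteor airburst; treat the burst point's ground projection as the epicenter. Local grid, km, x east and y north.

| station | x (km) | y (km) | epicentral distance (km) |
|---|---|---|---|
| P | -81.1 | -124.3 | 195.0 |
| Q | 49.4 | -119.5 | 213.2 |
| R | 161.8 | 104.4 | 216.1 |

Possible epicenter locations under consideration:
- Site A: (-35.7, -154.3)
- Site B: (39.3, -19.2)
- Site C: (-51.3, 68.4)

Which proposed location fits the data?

For each candidate, compare |candidate − station| to the reported distance:
Site A: residuals P 140.6, Q 121.3, R 109.4 → max 140.6 km
Site B: residuals P 35.2, Q 112.4, R 42.1 → max 112.4 km
Site C: residuals P 0.0, Q 0.0, R 0.0 → max 0.0 km
Only Site C has all residuals ≈ 0.

Site C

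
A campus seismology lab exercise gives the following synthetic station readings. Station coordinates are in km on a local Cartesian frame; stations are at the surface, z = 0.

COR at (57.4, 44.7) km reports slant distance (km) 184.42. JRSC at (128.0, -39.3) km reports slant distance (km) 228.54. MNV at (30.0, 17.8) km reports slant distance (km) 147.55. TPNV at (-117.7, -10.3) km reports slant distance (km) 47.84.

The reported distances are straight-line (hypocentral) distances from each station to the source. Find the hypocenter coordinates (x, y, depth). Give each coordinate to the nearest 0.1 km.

(-99.5, -50.4, 18.7)

Each station gives a sphere (x−x_i)² + (y−y_i)² + z² = d_i² (stations at z=0).
Subtracting the COR sphere from JRSC and MNV: z² cancels, leaving linear equations in x and y:
141.2 x − 168.0 y = -5584.16
-54.8 x − 53.8 y = 8163.72
Solving: x ≈ -99.502, y ≈ -50.390 km (keep extra digits for the depth step; rounded: -99.5, -50.4).
Then from the COR sphere: z² = 184.42² − (x − 57.4)² − (y − 44.7)² with x = -99.502, y = -50.390, so z ≈ 18.719 ≈ 18.7 km.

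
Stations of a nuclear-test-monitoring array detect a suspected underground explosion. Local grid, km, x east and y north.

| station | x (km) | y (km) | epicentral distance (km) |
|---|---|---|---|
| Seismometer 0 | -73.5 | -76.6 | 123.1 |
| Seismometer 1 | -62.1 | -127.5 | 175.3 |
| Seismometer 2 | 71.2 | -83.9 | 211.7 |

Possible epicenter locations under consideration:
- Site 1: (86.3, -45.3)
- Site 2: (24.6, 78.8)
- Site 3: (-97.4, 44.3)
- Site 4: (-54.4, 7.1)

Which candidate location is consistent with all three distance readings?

For each candidate, compare |candidate − station| to the reported distance:
Site 1: residuals Seismometer 0 39.7, Seismometer 1 5.7, Seismometer 2 170.3 → max 170.3 km
Site 2: residuals Seismometer 0 60.7, Seismometer 1 48.5, Seismometer 2 42.5 → max 60.7 km
Site 3: residuals Seismometer 0 0.1, Seismometer 1 0.1, Seismometer 2 0.1 → max 0.1 km
Site 4: residuals Seismometer 0 37.2, Seismometer 1 40.5, Seismometer 2 56.6 → max 56.6 km
Only Site 3 has all residuals ≈ 0.

Site 3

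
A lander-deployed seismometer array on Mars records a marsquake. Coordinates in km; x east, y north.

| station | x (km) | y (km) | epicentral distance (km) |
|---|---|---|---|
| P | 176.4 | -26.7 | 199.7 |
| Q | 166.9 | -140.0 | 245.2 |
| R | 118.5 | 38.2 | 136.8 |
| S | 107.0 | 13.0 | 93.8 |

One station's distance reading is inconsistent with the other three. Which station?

Solve using three stations at a time. Using P, Q, R (subtract circle equations pairwise → linear system) gives (x, y) ≈ (-17.3, 21.8).
Distances from that point to each station vs reported:
  P: calculated 199.7 vs reported 199.7 → residual 0.0 km
  Q: calculated 245.2 vs reported 245.2 → residual 0.0 km
  R: calculated 136.8 vs reported 136.8 → residual 0.0 km
  S: calculated 124.6 vs reported 93.8 → residual 30.8 km
P, Q, R are mutually consistent (residuals ≈ 0); S is off by 30.8 km.

S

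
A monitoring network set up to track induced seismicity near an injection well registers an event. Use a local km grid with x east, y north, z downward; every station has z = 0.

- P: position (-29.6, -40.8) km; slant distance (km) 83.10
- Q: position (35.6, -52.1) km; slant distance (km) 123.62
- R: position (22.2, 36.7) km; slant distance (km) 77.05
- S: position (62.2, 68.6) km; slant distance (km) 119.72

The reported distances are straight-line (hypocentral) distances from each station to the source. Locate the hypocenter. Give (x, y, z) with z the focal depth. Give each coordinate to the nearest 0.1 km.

x ≈ -47.4 km, y ≈ 33.4 km, depth ≈ 32.9 km

Each station gives a sphere (x−x_i)² + (y−y_i)² + z² = d_i² (stations at z=0).
Subtracting the P sphere from Q and R: z² cancels, leaving linear equations in x and y:
130.4 x − 22.6 y = -6935.32
103.6 x + 155.0 y = 267.84
Solving: x ≈ -47.395, y ≈ 33.406 km (keep extra digits for the depth step; rounded: -47.4, 33.4).
Then from the P sphere: z² = 83.10² − (x + 29.6)² − (y + 40.8)² with x = -47.395, y = 33.406, so z ≈ 32.900 ≈ 32.9 km.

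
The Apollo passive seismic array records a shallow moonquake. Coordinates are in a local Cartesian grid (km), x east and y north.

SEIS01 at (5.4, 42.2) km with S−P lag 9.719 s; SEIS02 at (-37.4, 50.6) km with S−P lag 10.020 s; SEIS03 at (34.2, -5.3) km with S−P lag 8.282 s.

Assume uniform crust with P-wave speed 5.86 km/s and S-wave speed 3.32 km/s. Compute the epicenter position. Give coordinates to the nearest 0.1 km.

-26.0 km east, -25.3 km north

Distance from S−P lag: d = Δt · v_P v_S / (v_P − v_S) = Δt · (5.86·3.32)/(5.86−3.32) ≈ 7.6595·Δt.
So d_SEIS01 = 74.44, d_SEIS02 = 76.75, d_SEIS03 = 63.44 km.
Circle about each station: (x − 5.4)² + (y − 42.2)² = 74.44²; (x + 37.4)² + (y − 50.6)² = 76.75²; (x − 34.2)² + (y + 5.3)² = 63.44².
Subtracting pairs of circle equations eliminates x²+y² and gives linear equations (the radical axes):
-85.6 x + 16.8 y = 1799.87
57.6 x − 95.0 y = 904.41
Solving the 2×2 system: x ≈ -26.0, y ≈ -25.3 km.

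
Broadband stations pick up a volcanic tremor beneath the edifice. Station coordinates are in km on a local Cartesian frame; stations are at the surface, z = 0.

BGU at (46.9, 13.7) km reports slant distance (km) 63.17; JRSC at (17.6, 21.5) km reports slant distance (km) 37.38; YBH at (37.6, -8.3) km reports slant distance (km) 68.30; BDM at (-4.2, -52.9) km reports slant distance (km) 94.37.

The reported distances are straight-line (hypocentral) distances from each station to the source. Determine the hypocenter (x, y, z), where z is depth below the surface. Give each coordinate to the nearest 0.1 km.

Each station gives a sphere (x−x_i)² + (y−y_i)² + z² = d_i² (stations at z=0).
Subtracting the BGU sphere from JRSC and YBH: z² cancels, leaving linear equations in x and y:
-58.6 x + 15.6 y = 977.89
-18.6 x − 44.0 y = -1579.09
Solving: x ≈ -6.412, y ≈ 38.599 km (keep extra digits for the depth step; rounded: -6.4, 38.6).
Then from the BGU sphere: z² = 63.17² − (x − 46.9)² − (y − 13.7)² with x = -6.412, y = 38.599, so z ≈ 22.985 ≈ 23.0 km.
Check against BDM (with the unrounded solution): distance 94.37 ≈ 94.37 km. ✓

(-6.4, 38.6, 23.0)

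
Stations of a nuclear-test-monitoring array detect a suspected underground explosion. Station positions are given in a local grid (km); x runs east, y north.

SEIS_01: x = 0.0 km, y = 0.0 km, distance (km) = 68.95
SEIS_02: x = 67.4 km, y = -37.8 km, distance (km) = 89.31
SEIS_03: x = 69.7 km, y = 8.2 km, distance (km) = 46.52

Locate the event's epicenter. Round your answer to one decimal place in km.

Circle about each station: x² + y² = 68.95²; (x − 67.4)² + (y + 37.8)² = 89.31²; (x − 69.7)² + (y − 8.2)² = 46.52².
Subtracting pairs of circle equations eliminates x²+y² and gives linear equations (the radical axes):
134.8 x − 75.6 y = 2749.43
139.4 x + 16.4 y = 7515.32
Solving the 2×2 system: x ≈ 48.1, y ≈ 49.4 km.
Check against SEIS_01 (with the unrounded x, y): √(x²+y²) = 68.95 ≈ 68.95 km. ✓

(48.1, 49.4)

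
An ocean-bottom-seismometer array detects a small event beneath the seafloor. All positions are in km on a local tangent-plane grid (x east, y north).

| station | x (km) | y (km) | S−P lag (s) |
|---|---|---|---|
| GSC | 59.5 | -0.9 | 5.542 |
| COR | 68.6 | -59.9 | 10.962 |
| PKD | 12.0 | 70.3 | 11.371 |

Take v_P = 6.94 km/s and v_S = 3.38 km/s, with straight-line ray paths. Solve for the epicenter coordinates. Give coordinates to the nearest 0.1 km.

Distance from S−P lag: d = Δt · v_P v_S / (v_P − v_S) = Δt · (6.94·3.38)/(6.94−3.38) ≈ 6.5891·Δt.
So d_GSC = 36.52, d_COR = 72.23, d_PKD = 74.92 km.
Circle about each station: (x − 59.5)² + (y + 0.9)² = 36.52²; (x − 68.6)² + (y + 59.9)² = 72.23²; (x − 12.0)² + (y − 70.3)² = 74.92².
Subtracting pairs of circle equations eliminates x²+y² and gives linear equations (the radical axes):
18.2 x − 118.0 y = 869.45
-95.0 x + 142.4 y = -2734.27
Solving the 2×2 system: x ≈ 23.1, y ≈ -3.8 km.

23.1 km east, -3.8 km north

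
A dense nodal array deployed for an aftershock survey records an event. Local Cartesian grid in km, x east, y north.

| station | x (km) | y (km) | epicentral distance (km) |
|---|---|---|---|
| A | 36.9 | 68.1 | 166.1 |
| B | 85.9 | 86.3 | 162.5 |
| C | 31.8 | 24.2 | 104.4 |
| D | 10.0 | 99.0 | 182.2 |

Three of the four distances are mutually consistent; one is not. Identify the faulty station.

Solve using three stations at a time. Using B, C, D (subtract circle equations pairwise → linear system) gives (x, y) ≈ (64.7, -74.7).
Distances from that point to each station vs reported:
  A: calculated 145.5 vs reported 166.1 → residual 20.6 km
  B: calculated 162.4 vs reported 162.5 → residual 0.1 km
  C: calculated 104.2 vs reported 104.4 → residual 0.2 km
  D: calculated 182.1 vs reported 182.2 → residual 0.1 km
B, C, D are mutually consistent (residuals ≈ 0); A is off by 20.6 km.

A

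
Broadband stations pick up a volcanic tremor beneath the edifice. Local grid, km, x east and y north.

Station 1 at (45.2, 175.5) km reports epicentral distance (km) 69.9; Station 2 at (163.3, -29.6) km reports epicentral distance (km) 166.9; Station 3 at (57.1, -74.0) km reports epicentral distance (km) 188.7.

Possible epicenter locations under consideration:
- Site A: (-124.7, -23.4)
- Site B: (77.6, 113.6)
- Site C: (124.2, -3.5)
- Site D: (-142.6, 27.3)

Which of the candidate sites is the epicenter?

Site B

For each candidate, compare |candidate − station| to the reported distance:
Site A: residuals Station 1 191.7, Station 2 121.2, Station 3 0.0 → max 191.7 km
Site B: residuals Station 1 0.0, Station 2 0.0, Station 3 0.0 → max 0.0 km
Site C: residuals Station 1 125.8, Station 2 119.9, Station 3 91.4 → max 125.8 km
Site D: residuals Station 1 169.3, Station 2 144.2, Station 3 35.2 → max 169.3 km
Only Site B has all residuals ≈ 0.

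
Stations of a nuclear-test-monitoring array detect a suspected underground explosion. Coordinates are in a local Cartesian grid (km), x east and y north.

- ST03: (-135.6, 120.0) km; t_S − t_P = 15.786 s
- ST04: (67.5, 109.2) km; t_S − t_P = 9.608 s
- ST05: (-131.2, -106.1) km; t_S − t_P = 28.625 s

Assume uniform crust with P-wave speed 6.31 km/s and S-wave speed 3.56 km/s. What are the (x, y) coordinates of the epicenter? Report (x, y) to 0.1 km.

(-9.4, 93.5)

Distance from S−P lag: d = Δt · v_P v_S / (v_P − v_S) = Δt · (6.31·3.56)/(6.31−3.56) ≈ 8.1686·Δt.
So d_ST03 = 128.95, d_ST04 = 78.48, d_ST05 = 233.83 km.
Circle about each station: (x + 135.6)² + (y − 120.0)² = 128.95²; (x − 67.5)² + (y − 109.2)² = 78.48²; (x + 131.2)² + (y + 106.1)² = 233.83².
Subtracting the ST03 equation from the ST04 and ST05 equations removes the quadratic terms:
406.2 x − 21.6 y = -5837.48
8.8 x − 452.2 y = -42365.08
Solving the 2×2 system: x ≈ -9.4, y ≈ 93.5 km.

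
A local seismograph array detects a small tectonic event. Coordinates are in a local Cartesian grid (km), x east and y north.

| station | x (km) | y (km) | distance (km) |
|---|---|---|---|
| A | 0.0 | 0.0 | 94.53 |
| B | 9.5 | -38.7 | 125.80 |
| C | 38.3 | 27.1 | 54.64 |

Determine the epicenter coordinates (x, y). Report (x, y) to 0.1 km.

49.4 km east, 80.6 km north

Circle about each station: x² + y² = 94.53²; (x − 9.5)² + (y + 38.7)² = 125.80²; (x − 38.3)² + (y − 27.1)² = 54.64².
Subtracting the A equation from the B and C equations removes the quadratic terms:
19.0 x − 77.4 y = -5301.78
76.6 x + 54.2 y = 8151.69
Solving the 2×2 system: x ≈ 49.4, y ≈ 80.6 km.
Check against A (with the unrounded x, y): √(x²+y²) = 94.54 ≈ 94.53 km. ✓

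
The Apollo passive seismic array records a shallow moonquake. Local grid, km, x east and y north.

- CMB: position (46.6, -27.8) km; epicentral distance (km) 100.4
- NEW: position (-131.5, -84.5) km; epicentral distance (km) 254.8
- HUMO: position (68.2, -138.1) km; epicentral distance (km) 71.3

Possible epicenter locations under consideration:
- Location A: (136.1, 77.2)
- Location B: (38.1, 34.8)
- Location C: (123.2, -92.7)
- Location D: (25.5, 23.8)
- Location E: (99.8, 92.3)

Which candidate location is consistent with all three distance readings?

For each candidate, compare |candidate − station| to the reported distance:
Location A: residuals CMB 37.6, NEW 57.9, HUMO 154.5 → max 154.5 km
Location B: residuals CMB 37.2, NEW 47.4, HUMO 104.2 → max 104.2 km
Location C: residuals CMB 0.0, NEW 0.0, HUMO 0.0 → max 0.0 km
Location D: residuals CMB 44.7, NEW 64.1, HUMO 96.1 → max 96.1 km
Location E: residuals CMB 31.0, NEW 36.3, HUMO 161.3 → max 161.3 km
Only Location C has all residuals ≈ 0.

Location C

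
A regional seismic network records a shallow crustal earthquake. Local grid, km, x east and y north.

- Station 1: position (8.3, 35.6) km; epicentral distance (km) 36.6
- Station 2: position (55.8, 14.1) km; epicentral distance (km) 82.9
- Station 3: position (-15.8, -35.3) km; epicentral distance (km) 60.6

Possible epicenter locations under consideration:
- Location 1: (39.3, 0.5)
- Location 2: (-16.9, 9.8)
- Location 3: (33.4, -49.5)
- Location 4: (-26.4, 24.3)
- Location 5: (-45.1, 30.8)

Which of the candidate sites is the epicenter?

Location 4

For each candidate, compare |candidate − station| to the reported distance:
Location 1: residuals Station 1 10.2, Station 2 61.5, Station 3 5.1 → max 61.5 km
Location 2: residuals Station 1 0.5, Station 2 10.1, Station 3 15.5 → max 15.5 km
Location 3: residuals Station 1 52.1, Station 2 15.5, Station 3 9.4 → max 52.1 km
Location 4: residuals Station 1 0.1, Station 2 0.1, Station 3 0.1 → max 0.1 km
Location 5: residuals Station 1 17.0, Station 2 19.4, Station 3 11.7 → max 19.4 km
Only Location 4 has all residuals ≈ 0.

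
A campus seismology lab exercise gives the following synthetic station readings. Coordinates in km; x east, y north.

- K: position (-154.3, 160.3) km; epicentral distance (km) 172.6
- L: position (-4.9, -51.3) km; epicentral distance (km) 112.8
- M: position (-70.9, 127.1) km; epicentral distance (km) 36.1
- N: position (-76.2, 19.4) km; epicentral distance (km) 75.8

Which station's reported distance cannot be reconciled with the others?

Solve using three stations at a time. Using K, L, N (subtract circle equations pairwise → linear system) gives (x, y) ≈ (-13.0, 61.2).
Distances from that point to each station vs reported:
  K: calculated 172.6 vs reported 172.6 → residual 0.0 km
  L: calculated 112.8 vs reported 112.8 → residual 0.0 km
  M: calculated 87.7 vs reported 36.1 → residual 51.6 km
  N: calculated 75.8 vs reported 75.8 → residual 0.0 km
K, L, N are mutually consistent (residuals ≈ 0); M is off by 51.6 km.

M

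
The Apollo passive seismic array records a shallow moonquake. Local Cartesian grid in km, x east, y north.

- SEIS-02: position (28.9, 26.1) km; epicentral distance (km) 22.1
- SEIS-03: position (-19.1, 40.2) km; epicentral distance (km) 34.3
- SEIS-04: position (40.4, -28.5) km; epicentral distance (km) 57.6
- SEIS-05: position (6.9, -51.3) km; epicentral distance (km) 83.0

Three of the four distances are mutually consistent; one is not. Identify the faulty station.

SEIS-05

Solve using three stations at a time. Using SEIS-02, SEIS-03, SEIS-04 (subtract circle equations pairwise → linear system) gives (x, y) ≈ (7.9, 19.1).
Distances from that point to each station vs reported:
  SEIS-02: calculated 22.1 vs reported 22.1 → residual 0.0 km
  SEIS-03: calculated 34.3 vs reported 34.3 → residual 0.0 km
  SEIS-04: calculated 57.6 vs reported 57.6 → residual 0.0 km
  SEIS-05: calculated 70.4 vs reported 83.0 → residual 12.6 km
SEIS-02, SEIS-03, SEIS-04 are mutually consistent (residuals ≈ 0); SEIS-05 is off by 12.6 km.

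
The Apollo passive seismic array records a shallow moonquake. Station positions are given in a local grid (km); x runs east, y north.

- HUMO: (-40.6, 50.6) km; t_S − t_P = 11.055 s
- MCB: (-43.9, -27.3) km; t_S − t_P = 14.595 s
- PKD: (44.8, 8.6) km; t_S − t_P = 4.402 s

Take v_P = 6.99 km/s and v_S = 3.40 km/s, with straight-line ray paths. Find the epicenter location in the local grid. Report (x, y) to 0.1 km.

Distance from S−P lag: d = Δt · v_P v_S / (v_P − v_S) = Δt · (6.99·3.40)/(6.99−3.40) ≈ 6.6201·Δt.
So d_HUMO = 73.18, d_MCB = 96.62, d_PKD = 29.14 km.
Circle about each station: (x + 40.6)² + (y − 50.6)² = 73.18²; (x + 43.9)² + (y + 27.3)² = 96.62²; (x − 44.8)² + (y − 8.6)² = 29.14².
Subtracting pairs of circle equations eliminates x²+y² and gives linear equations (the radical axes):
-6.6 x − 155.8 y = -5516.33
170.8 x − 84.0 y = 2378.45
Solving the 2×2 system: x ≈ 30.7, y ≈ 34.1 km.

30.7 km east, 34.1 km north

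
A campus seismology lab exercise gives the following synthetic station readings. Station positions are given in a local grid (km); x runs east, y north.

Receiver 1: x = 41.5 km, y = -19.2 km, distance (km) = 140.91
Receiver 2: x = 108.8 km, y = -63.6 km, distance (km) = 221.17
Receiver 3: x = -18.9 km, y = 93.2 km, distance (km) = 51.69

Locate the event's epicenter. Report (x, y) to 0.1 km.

x ≈ -66.0 km, y ≈ 71.9 km

Circle about each station: (x − 41.5)² + (y + 19.2)² = 140.91²; (x − 108.8)² + (y + 63.6)² = 221.17²; (x + 18.9)² + (y − 93.2)² = 51.69².
Subtracting the Receiver 1 equation from the Receiver 2 and Receiver 3 equations removes the quadratic terms:
134.6 x − 88.8 y = -15269.03
-120.8 x + 224.8 y = 24136.33
Solving the 2×2 system: x ≈ -66.0, y ≈ 71.9 km.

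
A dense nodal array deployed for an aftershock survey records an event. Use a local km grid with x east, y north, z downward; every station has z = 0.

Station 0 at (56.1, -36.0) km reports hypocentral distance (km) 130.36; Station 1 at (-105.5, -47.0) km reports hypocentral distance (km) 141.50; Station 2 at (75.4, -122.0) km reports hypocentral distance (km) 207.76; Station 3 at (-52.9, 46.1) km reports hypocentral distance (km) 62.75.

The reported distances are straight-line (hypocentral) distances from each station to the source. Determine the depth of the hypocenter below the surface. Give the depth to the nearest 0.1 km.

Each station gives a sphere (x−x_i)² + (y−y_i)² + z² = d_i² (stations at z=0).
Subtracting the Station 0 sphere from Station 1 and Station 2: z² cancels, leaving linear equations in x and y:
-323.2 x − 22.0 y = 5867.52
38.6 x − 172.0 y = -10044.54
Solving: x ≈ -21.797, y ≈ 53.507 km (keep extra digits for the depth step; rounded: -21.8, 53.5).
Then from the Station 0 sphere: z² = 130.36² − (x − 56.1)² − (y + 36.0)² with x = -21.797, y = 53.507, so z ≈ 53.984 ≈ 54.0 km.

depth ≈ 54.0 km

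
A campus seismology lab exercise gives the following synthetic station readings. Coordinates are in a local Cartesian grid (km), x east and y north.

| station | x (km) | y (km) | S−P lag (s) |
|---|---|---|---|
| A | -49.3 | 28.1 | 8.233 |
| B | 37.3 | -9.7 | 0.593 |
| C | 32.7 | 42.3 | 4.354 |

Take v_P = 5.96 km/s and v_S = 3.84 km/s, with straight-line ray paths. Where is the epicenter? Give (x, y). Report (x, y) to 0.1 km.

(33.3, -4.7)

Distance from S−P lag: d = Δt · v_P v_S / (v_P − v_S) = Δt · (5.96·3.84)/(5.96−3.84) ≈ 10.7955·Δt.
So d_A = 88.88, d_B = 6.40, d_C = 47.00 km.
Circle about each station: (x + 49.3)² + (y − 28.1)² = 88.88²; (x − 37.3)² + (y + 9.7)² = 6.40²; (x − 32.7)² + (y − 42.3)² = 47.00².
Subtracting pairs of circle equations eliminates x²+y² and gives linear equations (the radical axes):
173.2 x − 75.6 y = 6123.97
164.0 x + 28.4 y = 5329.13
Solving the 2×2 system: x ≈ 33.3, y ≈ -4.7 km.
Check against A (with the unrounded x, y): √((x + 49.3)²+(y − 28.1)²) = 88.88 ≈ 88.88 km. ✓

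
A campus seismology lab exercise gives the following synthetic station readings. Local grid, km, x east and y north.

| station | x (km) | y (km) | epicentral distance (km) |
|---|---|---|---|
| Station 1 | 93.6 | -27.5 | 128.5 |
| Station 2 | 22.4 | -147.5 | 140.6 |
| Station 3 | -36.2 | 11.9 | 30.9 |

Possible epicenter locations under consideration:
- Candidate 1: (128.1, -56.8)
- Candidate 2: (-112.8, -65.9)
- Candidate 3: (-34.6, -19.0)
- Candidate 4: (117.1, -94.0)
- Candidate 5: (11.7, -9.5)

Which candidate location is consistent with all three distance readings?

For each candidate, compare |candidate − station| to the reported distance:
Candidate 1: residuals Station 1 83.2, Station 2 1.3, Station 3 147.2 → max 147.2 km
Candidate 2: residuals Station 1 81.4, Station 2 17.3, Station 3 78.3 → max 81.4 km
Candidate 3: residuals Station 1 0.0, Station 2 0.0, Station 3 0.0 → max 0.0 km
Candidate 4: residuals Station 1 58.0, Station 2 31.8, Station 3 155.4 → max 155.4 km
Candidate 5: residuals Station 1 44.6, Station 2 2.2, Station 3 21.6 → max 44.6 km
Only Candidate 3 has all residuals ≈ 0.

Candidate 3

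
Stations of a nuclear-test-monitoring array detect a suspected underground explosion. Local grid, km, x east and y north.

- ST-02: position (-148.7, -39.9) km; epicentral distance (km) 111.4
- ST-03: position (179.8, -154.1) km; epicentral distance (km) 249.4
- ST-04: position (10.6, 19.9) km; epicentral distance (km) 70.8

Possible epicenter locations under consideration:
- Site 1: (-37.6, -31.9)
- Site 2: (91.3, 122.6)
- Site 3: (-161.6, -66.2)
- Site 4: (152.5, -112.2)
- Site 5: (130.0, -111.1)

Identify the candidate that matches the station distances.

Site 1

For each candidate, compare |candidate − station| to the reported distance:
Site 1: residuals ST-02 0.0, ST-03 0.0, ST-04 0.0 → max 0.0 km
Site 2: residuals ST-02 178.4, ST-03 41.1, ST-04 59.8 → max 178.4 km
Site 3: residuals ST-02 82.1, ST-03 103.1, ST-04 121.7 → max 121.7 km
Site 4: residuals ST-02 198.4, ST-03 199.4, ST-04 123.1 → max 199.4 km
Site 5: residuals ST-02 176.3, ST-03 183.6, ST-04 106.4 → max 183.6 km
Only Site 1 has all residuals ≈ 0.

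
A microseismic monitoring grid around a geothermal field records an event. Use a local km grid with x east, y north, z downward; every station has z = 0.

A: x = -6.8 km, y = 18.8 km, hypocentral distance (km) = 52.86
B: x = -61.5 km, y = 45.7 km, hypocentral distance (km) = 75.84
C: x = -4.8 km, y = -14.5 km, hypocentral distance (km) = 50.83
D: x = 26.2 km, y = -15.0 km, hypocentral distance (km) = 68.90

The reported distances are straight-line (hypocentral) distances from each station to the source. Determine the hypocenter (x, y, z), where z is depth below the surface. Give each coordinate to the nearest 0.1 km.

x ≈ -24.0 km, y ≈ -2.1 km, depth ≈ 45.4 km

Each station gives a sphere (x−x_i)² + (y−y_i)² + z² = d_i² (stations at z=0).
Subtracting the A sphere from B and C: z² cancels, leaving linear equations in x and y:
-109.4 x + 53.8 y = 2513.53
4.0 x − 66.6 y = 44.10
Solving: x ≈ -24.010, y ≈ -2.104 km (keep extra digits for the depth step; rounded: -24.0, -2.1).
Then from the A sphere: z² = 52.86² − (x + 6.8)² − (y − 18.8)² with x = -24.010, y = -2.104, so z ≈ 45.398 ≈ 45.4 km.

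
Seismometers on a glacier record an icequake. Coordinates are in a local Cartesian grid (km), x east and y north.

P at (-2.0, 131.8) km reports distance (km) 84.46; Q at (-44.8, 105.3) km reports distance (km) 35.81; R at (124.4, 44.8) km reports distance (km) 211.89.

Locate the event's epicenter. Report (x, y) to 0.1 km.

(-80.2, 99.9)

Circle about each station: (x + 2.0)² + (y − 131.8)² = 84.46²; (x + 44.8)² + (y − 105.3)² = 35.81²; (x − 124.4)² + (y − 44.8)² = 211.89².
Subtracting the P equation from the Q and R equations removes the quadratic terms:
-85.6 x − 53.0 y = 1571.03
252.8 x − 174.0 y = -37656.72
Solving the 2×2 system: x ≈ -80.2, y ≈ 99.9 km.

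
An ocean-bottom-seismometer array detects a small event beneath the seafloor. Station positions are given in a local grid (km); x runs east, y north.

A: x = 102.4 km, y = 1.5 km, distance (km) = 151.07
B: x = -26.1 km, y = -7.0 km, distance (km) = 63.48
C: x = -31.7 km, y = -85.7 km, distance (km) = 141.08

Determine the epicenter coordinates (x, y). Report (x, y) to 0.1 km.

x ≈ -38.8 km, y ≈ 55.2 km

Circle about each station: (x − 102.4)² + (y − 1.5)² = 151.07²; (x + 26.1)² + (y + 7.0)² = 63.48²; (x + 31.7)² + (y + 85.7)² = 141.08².
Subtracting the A equation from the B and C equations removes the quadratic terms:
-257.0 x − 17.0 y = 9034.63
-268.2 x − 174.4 y = 779.95
Solving the 2×2 system: x ≈ -38.8, y ≈ 55.2 km.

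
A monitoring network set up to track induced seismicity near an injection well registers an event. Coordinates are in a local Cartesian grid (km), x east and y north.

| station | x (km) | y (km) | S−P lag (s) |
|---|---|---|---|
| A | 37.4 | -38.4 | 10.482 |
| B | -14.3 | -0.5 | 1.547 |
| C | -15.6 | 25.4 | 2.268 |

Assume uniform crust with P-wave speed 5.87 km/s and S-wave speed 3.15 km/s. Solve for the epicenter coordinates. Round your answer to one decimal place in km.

Distance from S−P lag: d = Δt · v_P v_S / (v_P − v_S) = Δt · (5.87·3.15)/(5.87−3.15) ≈ 6.7980·Δt.
So d_A = 71.26, d_B = 10.52, d_C = 15.42 km.
Circle about each station: (x − 37.4)² + (y + 38.4)² = 71.26²; (x + 14.3)² + (y + 0.5)² = 10.52²; (x + 15.6)² + (y − 25.4)² = 15.42².
Subtracting the A equation from the B and C equations removes the quadratic terms:
-103.4 x + 75.8 y = 2298.74
-106.0 x + 127.6 y = 2855.41
Solving the 2×2 system: x ≈ -14.9, y ≈ 10.0 km.

-14.9 km east, 10.0 km north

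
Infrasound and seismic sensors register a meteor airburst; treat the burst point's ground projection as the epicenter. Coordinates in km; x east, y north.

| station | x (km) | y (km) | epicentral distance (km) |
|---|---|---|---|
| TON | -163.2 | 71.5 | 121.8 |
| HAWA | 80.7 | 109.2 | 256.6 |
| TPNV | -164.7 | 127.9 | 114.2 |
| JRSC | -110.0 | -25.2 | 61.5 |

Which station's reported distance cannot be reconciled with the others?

TON

Solve using three stations at a time. Using HAWA, TPNV, JRSC (subtract circle equations pairwise → linear system) gives (x, y) ≈ (-157.6, 13.9).
Distances from that point to each station vs reported:
  TON: calculated 57.9 vs reported 121.8 → residual 63.9 km
  HAWA: calculated 256.6 vs reported 256.6 → residual 0.0 km
  TPNV: calculated 114.2 vs reported 114.2 → residual 0.0 km
  JRSC: calculated 61.6 vs reported 61.5 → residual 0.1 km
HAWA, TPNV, JRSC are mutually consistent (residuals ≈ 0); TON is off by 63.9 km.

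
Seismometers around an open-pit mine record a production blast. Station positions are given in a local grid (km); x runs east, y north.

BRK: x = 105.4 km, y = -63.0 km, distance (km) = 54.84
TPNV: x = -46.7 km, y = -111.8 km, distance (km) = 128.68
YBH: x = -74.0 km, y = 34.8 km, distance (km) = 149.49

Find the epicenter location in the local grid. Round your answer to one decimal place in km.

57.5 km east, -36.3 km north

Circle about each station: (x − 105.4)² + (y + 63.0)² = 54.84²; (x + 46.7)² + (y + 111.8)² = 128.68²; (x + 74.0)² + (y − 34.8)² = 149.49².
Subtracting pairs of circle equations eliminates x²+y² and gives linear equations (the radical axes):
-304.2 x − 97.6 y = -13949.15
-358.8 x + 195.6 y = -27730.95
Solving the 2×2 system: x ≈ 57.5, y ≈ -36.3 km.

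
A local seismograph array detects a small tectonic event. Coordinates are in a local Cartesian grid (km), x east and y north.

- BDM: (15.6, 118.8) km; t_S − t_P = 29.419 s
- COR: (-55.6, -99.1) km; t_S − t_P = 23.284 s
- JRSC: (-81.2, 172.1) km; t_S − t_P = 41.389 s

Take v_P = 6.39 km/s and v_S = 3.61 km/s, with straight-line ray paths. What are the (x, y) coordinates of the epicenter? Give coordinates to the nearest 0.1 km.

137.5 km east, -92.7 km north

Distance from S−P lag: d = Δt · v_P v_S / (v_P − v_S) = Δt · (6.39·3.61)/(6.39−3.61) ≈ 8.2978·Δt.
So d_BDM = 244.11, d_COR = 193.21, d_JRSC = 343.44 km.
Circle about each station: (x − 15.6)² + (y − 118.8)² = 244.11²; (x + 55.6)² + (y + 99.1)² = 193.21²; (x + 81.2)² + (y − 172.1)² = 343.44².
Subtracting the BDM equation from the COR and JRSC equations removes the quadratic terms:
-142.4 x − 435.8 y = 20814.96
-193.6 x + 106.6 y = -36506.29
Solving the 2×2 system: x ≈ 137.5, y ≈ -92.7 km.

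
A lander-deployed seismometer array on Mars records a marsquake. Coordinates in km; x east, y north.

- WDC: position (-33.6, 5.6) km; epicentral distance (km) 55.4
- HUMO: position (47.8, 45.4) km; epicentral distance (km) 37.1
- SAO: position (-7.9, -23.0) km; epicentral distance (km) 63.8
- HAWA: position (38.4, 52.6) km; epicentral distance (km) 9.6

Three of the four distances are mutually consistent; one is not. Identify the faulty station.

Solve using three stations at a time. Using WDC, HUMO, SAO (subtract circle equations pairwise → linear system) gives (x, y) ≈ (11.5, 37.8).
Distances from that point to each station vs reported:
  WDC: calculated 55.4 vs reported 55.4 → residual 0.0 km
  HUMO: calculated 37.1 vs reported 37.1 → residual 0.0 km
  SAO: calculated 63.8 vs reported 63.8 → residual 0.0 km
  HAWA: calculated 30.7 vs reported 9.6 → residual 21.1 km
WDC, HUMO, SAO are mutually consistent (residuals ≈ 0); HAWA is off by 21.1 km.

HAWA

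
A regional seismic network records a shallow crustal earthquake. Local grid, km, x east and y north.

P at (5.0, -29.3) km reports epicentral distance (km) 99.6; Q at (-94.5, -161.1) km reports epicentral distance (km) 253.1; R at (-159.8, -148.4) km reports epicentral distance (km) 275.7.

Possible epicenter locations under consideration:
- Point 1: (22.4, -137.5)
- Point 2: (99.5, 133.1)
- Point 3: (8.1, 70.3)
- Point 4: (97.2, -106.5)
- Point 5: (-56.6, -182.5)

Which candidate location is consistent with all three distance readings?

Point 3

For each candidate, compare |candidate − station| to the reported distance:
Point 1: residuals P 10.0, Q 133.8, R 93.2 → max 133.8 km
Point 2: residuals P 88.3, Q 99.3, R 107.0 → max 107.0 km
Point 3: residuals P 0.0, Q 0.0, R 0.0 → max 0.0 km
Point 4: residuals P 20.7, Q 53.8, R 15.3 → max 53.8 km
Point 5: residuals P 65.5, Q 209.6, R 167.0 → max 209.6 km
Only Point 3 has all residuals ≈ 0.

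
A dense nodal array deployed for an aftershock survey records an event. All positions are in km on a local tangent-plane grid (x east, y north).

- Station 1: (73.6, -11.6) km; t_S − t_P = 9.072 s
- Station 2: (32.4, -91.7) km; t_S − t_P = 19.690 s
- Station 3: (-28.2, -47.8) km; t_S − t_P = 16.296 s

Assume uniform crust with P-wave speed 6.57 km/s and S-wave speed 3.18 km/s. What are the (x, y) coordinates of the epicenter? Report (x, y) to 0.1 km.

Distance from S−P lag: d = Δt · v_P v_S / (v_P − v_S) = Δt · (6.57·3.18)/(6.57−3.18) ≈ 6.1630·Δt.
So d_Station 1 = 55.91, d_Station 2 = 121.35, d_Station 3 = 100.43 km.
Circle about each station: (x − 73.6)² + (y + 11.6)² = 55.91²; (x − 32.4)² + (y + 91.7)² = 121.35²; (x + 28.2)² + (y + 47.8)² = 100.43².
Subtracting pairs of circle equations eliminates x²+y² and gives linear equations (the radical axes):
-82.4 x − 160.2 y = -7692.76
-203.6 x − 72.4 y = -9431.70
Solving the 2×2 system: x ≈ 35.8, y ≈ 29.6 km.

35.8 km east, 29.6 km north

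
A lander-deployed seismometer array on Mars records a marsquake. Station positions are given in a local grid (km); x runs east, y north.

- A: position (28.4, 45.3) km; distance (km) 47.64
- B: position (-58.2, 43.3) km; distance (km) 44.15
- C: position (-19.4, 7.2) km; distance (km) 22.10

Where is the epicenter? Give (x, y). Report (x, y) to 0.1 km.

Circle about each station: (x − 28.4)² + (y − 45.3)² = 47.64²; (x + 58.2)² + (y − 43.3)² = 44.15²; (x + 19.4)² + (y − 7.2)² = 22.10².
Subtracting the A equation from the B and C equations removes the quadratic terms:
-173.2 x − 4.0 y = 2723.83
-95.6 x − 76.2 y = -649.29
Solving the 2×2 system: x ≈ -16.4, y ≈ 29.1 km.
Check against A (with the unrounded x, y): √((x − 28.4)²+(y − 45.3)²) = 47.64 ≈ 47.64 km. ✓

(-16.4, 29.1)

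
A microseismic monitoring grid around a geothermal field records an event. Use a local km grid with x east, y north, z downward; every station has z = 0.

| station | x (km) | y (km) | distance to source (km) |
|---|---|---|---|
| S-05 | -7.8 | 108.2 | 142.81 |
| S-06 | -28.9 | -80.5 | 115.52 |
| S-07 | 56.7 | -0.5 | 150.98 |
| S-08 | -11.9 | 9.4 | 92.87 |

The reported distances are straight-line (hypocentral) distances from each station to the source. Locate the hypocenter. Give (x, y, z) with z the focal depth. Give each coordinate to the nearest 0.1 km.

(-81.2, 2.2, 61.4)

Each station gives a sphere (x−x_i)² + (y−y_i)² + z² = d_i² (stations at z=0).
Subtracting the S-05 sphere from S-06 and S-07: z² cancels, leaving linear equations in x and y:
-42.2 x − 377.4 y = 2597.21
129.0 x − 217.4 y = -10953.20
Solving: x ≈ -81.204, y ≈ 2.198 km (keep extra digits for the depth step; rounded: -81.2, 2.2).
Then from the S-05 sphere: z² = 142.81² − (x + 7.8)² − (y − 108.2)² with x = -81.204, y = 2.198, so z ≈ 61.401 ≈ 61.4 km.
Check against S-08 (with the unrounded solution): distance 92.87 ≈ 92.87 km. ✓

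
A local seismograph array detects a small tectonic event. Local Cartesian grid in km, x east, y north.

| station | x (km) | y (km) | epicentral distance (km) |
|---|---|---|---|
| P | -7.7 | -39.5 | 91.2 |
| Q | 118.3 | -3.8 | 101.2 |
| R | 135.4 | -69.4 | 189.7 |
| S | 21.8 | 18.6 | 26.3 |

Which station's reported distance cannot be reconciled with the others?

R

Solve using three stations at a time. Using P, Q, S (subtract circle equations pairwise → linear system) gives (x, y) ≈ (29.1, 44.0).
Distances from that point to each station vs reported:
  P: calculated 91.2 vs reported 91.2 → residual 0.0 km
  Q: calculated 101.2 vs reported 101.2 → residual 0.0 km
  R: calculated 155.5 vs reported 189.7 → residual 34.2 km
  S: calculated 26.4 vs reported 26.3 → residual 0.1 km
P, Q, S are mutually consistent (residuals ≈ 0); R is off by 34.2 km.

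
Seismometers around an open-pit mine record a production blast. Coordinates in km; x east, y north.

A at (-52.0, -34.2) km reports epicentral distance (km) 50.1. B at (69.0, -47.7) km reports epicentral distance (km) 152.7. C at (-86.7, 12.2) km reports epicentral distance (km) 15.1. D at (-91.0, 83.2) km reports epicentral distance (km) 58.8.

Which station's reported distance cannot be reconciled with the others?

D

Solve using three stations at a time. Using A, B, C (subtract circle equations pairwise → linear system) gives (x, y) ≈ (-71.6, 11.9).
Distances from that point to each station vs reported:
  A: calculated 50.1 vs reported 50.1 → residual 0.0 km
  B: calculated 152.7 vs reported 152.7 → residual 0.0 km
  C: calculated 15.1 vs reported 15.1 → residual 0.0 km
  D: calculated 73.9 vs reported 58.8 → residual 15.1 km
A, B, C are mutually consistent (residuals ≈ 0); D is off by 15.1 km.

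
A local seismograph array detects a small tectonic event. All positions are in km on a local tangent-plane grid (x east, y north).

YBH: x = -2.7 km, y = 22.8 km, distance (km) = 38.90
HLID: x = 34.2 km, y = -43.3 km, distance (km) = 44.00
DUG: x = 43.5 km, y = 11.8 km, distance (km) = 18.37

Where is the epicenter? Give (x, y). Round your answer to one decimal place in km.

x ≈ 29.1 km, y ≈ 0.4 km

Circle about each station: (x + 2.7)² + (y − 22.8)² = 38.90²; (x − 34.2)² + (y + 43.3)² = 44.00²; (x − 43.5)² + (y − 11.8)² = 18.37².
Subtracting the YBH equation from the HLID and DUG equations removes the quadratic terms:
73.8 x − 132.2 y = 2094.61
92.4 x − 22.0 y = 2680.11
Solving the 2×2 system: x ≈ 29.1, y ≈ 0.4 km.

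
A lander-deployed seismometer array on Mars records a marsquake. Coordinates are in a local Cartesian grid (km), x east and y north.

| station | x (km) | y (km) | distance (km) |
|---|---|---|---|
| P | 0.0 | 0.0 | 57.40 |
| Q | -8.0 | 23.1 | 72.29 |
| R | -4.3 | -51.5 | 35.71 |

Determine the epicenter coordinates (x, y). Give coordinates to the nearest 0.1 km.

x ≈ -38.8 km, y ≈ -42.3 km

Circle about each station: x² + y² = 57.40²; (x + 8.0)² + (y − 23.1)² = 72.29²; (x + 4.3)² + (y + 51.5)² = 35.71².
Subtracting the P equation from the Q and R equations removes the quadratic terms:
-16.0 x + 46.2 y = -1333.47
-8.6 x − 103.0 y = 4690.30
Solving the 2×2 system: x ≈ -38.8, y ≈ -42.3 km.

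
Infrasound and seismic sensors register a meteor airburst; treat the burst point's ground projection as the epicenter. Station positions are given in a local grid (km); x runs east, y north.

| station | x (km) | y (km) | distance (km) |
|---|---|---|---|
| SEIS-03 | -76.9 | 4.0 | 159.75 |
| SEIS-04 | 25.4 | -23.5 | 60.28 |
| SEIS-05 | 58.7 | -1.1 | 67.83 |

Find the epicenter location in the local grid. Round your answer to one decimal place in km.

65.4 km east, -68.6 km north

Circle about each station: (x + 76.9)² + (y − 4.0)² = 159.75²; (x − 25.4)² + (y + 23.5)² = 60.28²; (x − 58.7)² + (y + 1.1)² = 67.83².
Subtracting the SEIS-03 equation from the SEIS-04 and SEIS-05 equations removes the quadratic terms:
204.6 x − 55.0 y = 17154.18
271.2 x − 10.2 y = 18436.44
Solving the 2×2 system: x ≈ 65.4, y ≈ -68.6 km.
Check against SEIS-03 (with the unrounded x, y): √((x + 76.9)²+(y − 4.0)²) = 159.75 ≈ 159.75 km. ✓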